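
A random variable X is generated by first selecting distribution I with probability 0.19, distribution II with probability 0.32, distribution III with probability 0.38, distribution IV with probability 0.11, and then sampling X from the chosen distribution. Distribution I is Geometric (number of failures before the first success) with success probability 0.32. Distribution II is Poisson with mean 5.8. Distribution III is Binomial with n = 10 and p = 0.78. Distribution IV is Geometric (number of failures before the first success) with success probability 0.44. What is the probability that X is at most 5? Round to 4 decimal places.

0.4491

Conditional on each component, P(X ≤ 5): I: 0.901133; II: 0.478315; III: 0.0478897; IV: 0.969159.
By total probability, P(X ≤ 5) = 0.19·0.901133 + 0.32·0.478315 + 0.38·0.0478897 + 0.11·0.969159 = 0.449081.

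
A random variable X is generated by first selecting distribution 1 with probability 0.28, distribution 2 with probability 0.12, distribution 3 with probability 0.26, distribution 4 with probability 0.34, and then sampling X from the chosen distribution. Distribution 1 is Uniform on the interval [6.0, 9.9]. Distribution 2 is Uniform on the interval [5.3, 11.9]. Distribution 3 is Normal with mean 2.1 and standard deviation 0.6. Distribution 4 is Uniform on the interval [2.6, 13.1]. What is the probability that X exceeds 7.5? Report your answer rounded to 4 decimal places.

0.4336

Conditional on each component, P(X > 7.5): 1: 0.615385; 2: 0.666667; 3: 0; 4: 0.533333.
By total probability, P(X > 7.5) = 0.28·0.615385 + 0.12·0.666667 + 0.26·0 + 0.34·0.533333 = 0.433641.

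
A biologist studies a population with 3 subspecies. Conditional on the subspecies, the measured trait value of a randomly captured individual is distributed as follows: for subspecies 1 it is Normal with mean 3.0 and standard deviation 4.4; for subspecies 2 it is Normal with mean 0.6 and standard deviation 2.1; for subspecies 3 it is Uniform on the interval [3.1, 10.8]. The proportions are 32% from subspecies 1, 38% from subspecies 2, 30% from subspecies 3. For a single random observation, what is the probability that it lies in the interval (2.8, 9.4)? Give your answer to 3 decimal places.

Conditional on each subspecies, P(2.8 < X < 9.4): 1: 0.44523; 2: 0.147393; 3: 0.818182.
By total probability, P(2.8 < X < 9.4) = 0.32·0.44523 + 0.38·0.147393 + 0.3·0.818182 = 0.443938.

0.444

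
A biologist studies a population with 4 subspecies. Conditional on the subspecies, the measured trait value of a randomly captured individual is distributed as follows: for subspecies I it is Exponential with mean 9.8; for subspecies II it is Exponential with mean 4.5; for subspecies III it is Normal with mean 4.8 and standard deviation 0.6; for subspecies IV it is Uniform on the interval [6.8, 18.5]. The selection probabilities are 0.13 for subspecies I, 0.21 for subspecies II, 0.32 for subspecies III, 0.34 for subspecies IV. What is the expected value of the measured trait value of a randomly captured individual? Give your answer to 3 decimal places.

8.056

Component means — I: 9.8; II: 4.5; III: 4.8; IV: 12.65.
E[X] = 0.13·9.8 + 0.21·4.5 + 0.32·4.8 + 0.34·12.65 = 8.056.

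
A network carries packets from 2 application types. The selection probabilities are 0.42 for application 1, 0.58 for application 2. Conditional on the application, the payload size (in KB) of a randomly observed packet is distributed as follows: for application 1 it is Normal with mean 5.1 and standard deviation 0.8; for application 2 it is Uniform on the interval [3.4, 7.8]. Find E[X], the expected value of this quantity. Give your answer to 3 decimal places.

Component means — 1: 5.1; 2: 5.6.
E[X] = 0.42·5.1 + 0.58·5.6 = 5.39.

5.390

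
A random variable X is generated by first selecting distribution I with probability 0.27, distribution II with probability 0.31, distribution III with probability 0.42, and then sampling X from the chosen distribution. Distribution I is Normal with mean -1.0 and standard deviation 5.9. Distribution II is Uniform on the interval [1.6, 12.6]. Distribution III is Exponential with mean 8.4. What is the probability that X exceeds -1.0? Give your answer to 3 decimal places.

Conditional on each component, P(X > -1.0): I: 0.5; II: 1; III: 1.
By total probability, P(X > -1.0) = 0.27·0.5 + 0.31·1 + 0.42·1 = 0.865.

0.865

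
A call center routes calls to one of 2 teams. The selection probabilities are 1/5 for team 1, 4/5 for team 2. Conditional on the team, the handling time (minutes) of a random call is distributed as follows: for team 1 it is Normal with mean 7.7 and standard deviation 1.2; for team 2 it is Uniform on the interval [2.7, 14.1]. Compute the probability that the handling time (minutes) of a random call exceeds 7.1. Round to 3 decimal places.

Conditional on each team, P(X > 7.1): 1: 0.691462; 2: 0.614035.
By total probability, P(X > 7.1) = 0.2·0.691462 + 0.8·0.614035 = 0.629521.

0.630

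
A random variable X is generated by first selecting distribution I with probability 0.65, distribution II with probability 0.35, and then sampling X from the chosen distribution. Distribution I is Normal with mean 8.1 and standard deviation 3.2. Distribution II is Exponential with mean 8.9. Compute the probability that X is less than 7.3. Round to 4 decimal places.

Conditional on each component, P(X < 7.3): I: 0.401294; II: 0.559667.
By total probability, P(X < 7.3) = 0.65·0.401294 + 0.35·0.559667 = 0.456724.

0.4567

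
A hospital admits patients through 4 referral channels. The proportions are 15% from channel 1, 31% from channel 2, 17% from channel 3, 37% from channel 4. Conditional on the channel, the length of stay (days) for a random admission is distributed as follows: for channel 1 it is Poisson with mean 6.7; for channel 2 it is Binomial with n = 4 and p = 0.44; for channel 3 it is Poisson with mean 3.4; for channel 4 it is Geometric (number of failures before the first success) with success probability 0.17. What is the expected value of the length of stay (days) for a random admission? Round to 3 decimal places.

3.935

Component means — 1: 6.7; 2: 1.76; 3: 3.4; 4: 4.88235.
E[X] = 0.15·6.7 + 0.31·1.76 + 0.17·3.4 + 0.37·4.88235 = 3.93507.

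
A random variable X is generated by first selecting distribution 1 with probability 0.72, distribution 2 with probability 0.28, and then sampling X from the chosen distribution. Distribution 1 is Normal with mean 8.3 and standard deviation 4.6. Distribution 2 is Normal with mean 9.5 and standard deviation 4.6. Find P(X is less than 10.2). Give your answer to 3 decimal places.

Conditional on each component, P(X < 10.2): 1: 0.660213; 2: 0.560475.
By total probability, P(X < 10.2) = 0.72·0.660213 + 0.28·0.560475 = 0.632286.

0.632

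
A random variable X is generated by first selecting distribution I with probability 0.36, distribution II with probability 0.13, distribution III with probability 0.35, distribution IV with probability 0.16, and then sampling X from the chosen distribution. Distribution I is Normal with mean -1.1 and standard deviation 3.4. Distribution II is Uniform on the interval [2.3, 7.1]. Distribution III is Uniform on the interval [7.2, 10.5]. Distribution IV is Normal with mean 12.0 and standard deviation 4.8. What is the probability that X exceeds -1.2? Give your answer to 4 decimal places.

Conditional on each component, P(X > -1.2): I: 0.511732; II: 1; III: 1; IV: 0.99702.
By total probability, P(X > -1.2) = 0.36·0.511732 + 0.13·1 + 0.35·1 + 0.16·0.99702 = 0.823747.

0.8237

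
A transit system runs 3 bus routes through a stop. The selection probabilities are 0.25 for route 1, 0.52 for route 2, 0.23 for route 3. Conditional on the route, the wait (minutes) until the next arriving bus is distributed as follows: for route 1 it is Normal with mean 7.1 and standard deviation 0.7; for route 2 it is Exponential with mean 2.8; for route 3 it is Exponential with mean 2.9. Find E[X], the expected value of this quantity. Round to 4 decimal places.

3.8980

Component means — 1: 7.1; 2: 2.8; 3: 2.9.
E[X] = 0.25·7.1 + 0.52·2.8 + 0.23·2.9 = 3.898.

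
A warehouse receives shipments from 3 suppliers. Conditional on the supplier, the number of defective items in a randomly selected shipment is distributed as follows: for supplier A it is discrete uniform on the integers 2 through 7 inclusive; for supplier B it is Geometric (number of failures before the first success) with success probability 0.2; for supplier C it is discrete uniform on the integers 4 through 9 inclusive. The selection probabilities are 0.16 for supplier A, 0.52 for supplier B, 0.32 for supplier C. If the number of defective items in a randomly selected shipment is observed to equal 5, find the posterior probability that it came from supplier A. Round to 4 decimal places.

Likelihoods P(X=5 | ·): A: 0.166667; B: 0.065536; C: 0.166667.
Posterior ∝ prior × likelihood. Numerator for A: 0.16·0.166667 = 0.0266667.
Normalizing constant: 0.16·0.166667 + 0.52·0.065536 + 0.32·0.166667 = 0.114079.
P(A | observation) = 0.0266667 / 0.114079 = 0.233757.

0.2338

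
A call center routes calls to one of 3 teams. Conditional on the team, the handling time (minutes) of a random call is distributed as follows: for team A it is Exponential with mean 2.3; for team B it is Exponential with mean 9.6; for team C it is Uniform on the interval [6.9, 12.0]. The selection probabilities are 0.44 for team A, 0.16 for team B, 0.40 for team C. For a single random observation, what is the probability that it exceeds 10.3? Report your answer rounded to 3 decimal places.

0.193

Conditional on each team, P(X > 10.3): A: 0.0113531; B: 0.34201; C: 0.333333.
By total probability, P(X > 10.3) = 0.44·0.0113531 + 0.16·0.34201 + 0.4·0.333333 = 0.19305.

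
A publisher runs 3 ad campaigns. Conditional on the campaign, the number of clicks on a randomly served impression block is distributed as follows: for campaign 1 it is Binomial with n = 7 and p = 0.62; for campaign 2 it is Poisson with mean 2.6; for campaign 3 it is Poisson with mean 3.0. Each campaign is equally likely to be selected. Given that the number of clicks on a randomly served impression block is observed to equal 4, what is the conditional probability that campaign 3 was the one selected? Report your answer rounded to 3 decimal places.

Likelihoods P(X=4 | ·): 1: 0.283782; 2: 0.141422; 3: 0.168031.
Posterior ∝ prior × likelihood. Numerator for 3: 0.333333·0.168031 = 0.0560105.
Normalizing constant: 0.333333·0.283782 + 0.333333·0.141422 + 0.333333·0.168031 = 0.197745.
P(3 | observation) = 0.0560105 / 0.197745 = 0.283246.

0.283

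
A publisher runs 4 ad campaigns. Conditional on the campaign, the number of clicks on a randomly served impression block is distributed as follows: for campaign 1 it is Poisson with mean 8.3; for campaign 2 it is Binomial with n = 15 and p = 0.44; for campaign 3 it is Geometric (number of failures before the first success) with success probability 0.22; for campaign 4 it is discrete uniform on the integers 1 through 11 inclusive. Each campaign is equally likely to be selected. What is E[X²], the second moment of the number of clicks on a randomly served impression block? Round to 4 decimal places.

For each component E[X²] = Var + (mean)², giving 1: 77.19; 2: 47.256; 3: 28.686; 4: 46.
Overall E[X²] = 0.25·77.19 + 0.25·47.256 + 0.25·28.686 + 0.25·46 = 49.783.

49.7830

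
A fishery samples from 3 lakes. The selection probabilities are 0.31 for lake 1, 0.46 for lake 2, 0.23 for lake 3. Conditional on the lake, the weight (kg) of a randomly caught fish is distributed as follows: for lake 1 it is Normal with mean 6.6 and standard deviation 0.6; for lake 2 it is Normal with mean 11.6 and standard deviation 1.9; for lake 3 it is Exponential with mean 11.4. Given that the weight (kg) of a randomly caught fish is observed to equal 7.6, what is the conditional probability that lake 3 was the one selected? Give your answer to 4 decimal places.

Likelihoods f(7.6 | ·): 1: 0.165795; 2: 0.0228945; 3: 0.0450366.
Posterior ∝ prior × likelihood. Numerator for 3: 0.23·0.0450366 = 0.0103584.
Normalizing constant: 0.31·0.165795 + 0.46·0.0228945 + 0.23·0.0450366 = 0.0722864.
P(3 | observation) = 0.0103584 / 0.0722864 = 0.143297.

0.1433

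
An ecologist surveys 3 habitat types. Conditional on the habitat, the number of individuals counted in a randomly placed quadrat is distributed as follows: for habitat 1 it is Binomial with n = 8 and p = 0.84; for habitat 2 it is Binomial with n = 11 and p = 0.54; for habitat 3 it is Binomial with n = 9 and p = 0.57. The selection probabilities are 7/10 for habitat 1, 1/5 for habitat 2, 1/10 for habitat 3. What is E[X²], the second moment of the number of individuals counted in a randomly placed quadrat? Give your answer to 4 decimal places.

42.8190

For each component E[X²] = Var + (mean)², giving 1: 46.2336; 2: 38.016; 3: 28.5228.
Overall E[X²] = 0.7·46.2336 + 0.2·38.016 + 0.1·28.5228 = 42.819.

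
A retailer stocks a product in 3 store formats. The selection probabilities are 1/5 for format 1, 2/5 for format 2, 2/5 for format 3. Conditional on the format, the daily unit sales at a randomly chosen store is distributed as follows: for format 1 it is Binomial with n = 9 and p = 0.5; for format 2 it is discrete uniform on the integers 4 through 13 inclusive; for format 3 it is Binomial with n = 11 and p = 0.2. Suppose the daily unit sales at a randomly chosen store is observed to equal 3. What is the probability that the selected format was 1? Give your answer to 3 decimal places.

Likelihoods P(X=3 | ·): 1: 0.164062; 2: 0; 3: 0.221459.
Posterior ∝ prior × likelihood. Numerator for 1: 0.2·0.164062 = 0.0328125.
Normalizing constant: 0.2·0.164062 + 0.4·0 + 0.4·0.221459 = 0.121396.
P(1 | observation) = 0.0328125 / 0.121396 = 0.270293.

0.270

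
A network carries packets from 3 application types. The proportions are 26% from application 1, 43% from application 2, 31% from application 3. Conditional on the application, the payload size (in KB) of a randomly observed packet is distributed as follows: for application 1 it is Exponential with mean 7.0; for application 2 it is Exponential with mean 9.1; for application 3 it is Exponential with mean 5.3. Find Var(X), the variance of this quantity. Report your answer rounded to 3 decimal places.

Per component, 1: μ=7, E[X²]=98; 2: μ=9.1, E[X²]=165.62; 3: μ=5.3, E[X²]=56.18.
E[X] = 0.26·7 + 0.43·9.1 + 0.31·5.3 = 7.376.
E[X²] = 0.26·98 + 0.43·165.62 + 0.31·56.18 = 114.112.
Var(X) = E[X²] − (E[X])² = 114.112 − 54.4054 = 59.707.

59.707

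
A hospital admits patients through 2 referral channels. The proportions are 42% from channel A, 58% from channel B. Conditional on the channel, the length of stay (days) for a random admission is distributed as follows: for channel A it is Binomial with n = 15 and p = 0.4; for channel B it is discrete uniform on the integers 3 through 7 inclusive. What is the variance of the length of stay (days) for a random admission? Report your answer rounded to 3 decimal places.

Per component, A: μ=6, E[X²]=39.6; B: μ=5, E[X²]=27.
E[X] = 0.42·6 + 0.58·5 = 5.42.
E[X²] = 0.42·39.6 + 0.58·27 = 32.292.
Var(X) = E[X²] − (E[X])² = 32.292 − 29.3764 = 2.9156.

2.916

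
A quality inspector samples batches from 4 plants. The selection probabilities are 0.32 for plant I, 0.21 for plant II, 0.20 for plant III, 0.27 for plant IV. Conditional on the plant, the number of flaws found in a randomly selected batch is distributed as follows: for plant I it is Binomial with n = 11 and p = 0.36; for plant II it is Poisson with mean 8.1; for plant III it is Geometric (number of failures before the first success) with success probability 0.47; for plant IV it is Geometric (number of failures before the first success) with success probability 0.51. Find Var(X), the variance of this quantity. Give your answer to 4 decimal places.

10.8761

Per component, I: μ=3.96, E[X²]=18.216; II: μ=8.1, E[X²]=73.71; III: μ=1.12766, E[X²]=3.67089; IV: μ=0.960784, E[X²]=2.807.
E[X] = 0.32·3.96 + 0.21·8.1 + 0.2·1.12766 + 0.27·0.960784 = 3.45314.
E[X²] = 0.32·18.216 + 0.21·73.71 + 0.2·3.67089 + 0.27·2.807 = 22.8003.
Var(X) = E[X²] − (E[X])² = 22.8003 − 11.9242 = 10.8761.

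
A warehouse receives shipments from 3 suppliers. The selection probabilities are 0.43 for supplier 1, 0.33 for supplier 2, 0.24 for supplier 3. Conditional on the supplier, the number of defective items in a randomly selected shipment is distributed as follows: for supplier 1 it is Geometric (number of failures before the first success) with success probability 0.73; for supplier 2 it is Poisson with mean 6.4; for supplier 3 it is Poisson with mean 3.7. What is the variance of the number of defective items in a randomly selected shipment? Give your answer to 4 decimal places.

10.0995

Per component, 1: μ=0.369863, E[X²]=0.64346; 2: μ=6.4, E[X²]=47.36; 3: μ=3.7, E[X²]=17.39.
E[X] = 0.43·0.369863 + 0.33·6.4 + 0.24·3.7 = 3.15904.
E[X²] = 0.43·0.64346 + 0.33·47.36 + 0.24·17.39 = 20.0791.
Var(X) = E[X²] − (E[X])² = 20.0791 − 9.97954 = 10.0995.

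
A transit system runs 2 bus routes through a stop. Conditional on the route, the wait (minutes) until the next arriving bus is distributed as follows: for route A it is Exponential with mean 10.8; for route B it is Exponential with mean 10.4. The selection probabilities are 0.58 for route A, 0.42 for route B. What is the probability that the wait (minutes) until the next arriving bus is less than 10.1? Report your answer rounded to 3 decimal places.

0.613

Conditional on each route, P(X < 10.1): A: 0.607487; B: 0.621354.
By total probability, P(X < 10.1) = 0.58·0.607487 + 0.42·0.621354 = 0.613311.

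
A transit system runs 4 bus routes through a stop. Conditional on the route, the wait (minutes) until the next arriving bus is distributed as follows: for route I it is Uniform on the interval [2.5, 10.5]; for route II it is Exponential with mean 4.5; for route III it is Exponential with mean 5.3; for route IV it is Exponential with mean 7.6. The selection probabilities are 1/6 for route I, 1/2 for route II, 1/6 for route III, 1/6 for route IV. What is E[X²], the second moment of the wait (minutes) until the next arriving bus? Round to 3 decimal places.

56.797

For each component E[X²] = Var + (mean)², giving I: 47.5833; II: 40.5; III: 56.18; IV: 115.52.
Overall E[X²] = 0.166667·47.5833 + 0.5·40.5 + 0.166667·56.18 + 0.166667·115.52 = 56.7972.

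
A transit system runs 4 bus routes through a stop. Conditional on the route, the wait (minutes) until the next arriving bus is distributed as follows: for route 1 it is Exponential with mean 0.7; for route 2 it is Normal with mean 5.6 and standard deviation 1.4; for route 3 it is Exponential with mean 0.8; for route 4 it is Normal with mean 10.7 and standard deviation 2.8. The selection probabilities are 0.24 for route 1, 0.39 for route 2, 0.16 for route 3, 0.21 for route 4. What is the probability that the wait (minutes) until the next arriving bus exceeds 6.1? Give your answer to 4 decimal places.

Conditional on each route, P(X > 6.1): 1: 0.000164223; 2: 0.360492; 3: 0.000488095; 4: 0.949794.
By total probability, P(X > 6.1) = 0.24·0.000164223 + 0.39·0.360492 + 0.16·0.000488095 + 0.21·0.949794 = 0.340166.

0.3402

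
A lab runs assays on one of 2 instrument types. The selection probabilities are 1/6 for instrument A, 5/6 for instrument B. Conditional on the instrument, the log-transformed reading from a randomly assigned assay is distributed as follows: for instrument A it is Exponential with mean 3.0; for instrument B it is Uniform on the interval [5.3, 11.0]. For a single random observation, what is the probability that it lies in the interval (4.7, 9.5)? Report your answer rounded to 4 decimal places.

0.6418

Conditional on each instrument, P(4.7 < X < 9.5): A: 0.166596; B: 0.736842.
By total probability, P(4.7 < X < 9.5) = 0.166667·0.166596 + 0.833333·0.736842 = 0.641801.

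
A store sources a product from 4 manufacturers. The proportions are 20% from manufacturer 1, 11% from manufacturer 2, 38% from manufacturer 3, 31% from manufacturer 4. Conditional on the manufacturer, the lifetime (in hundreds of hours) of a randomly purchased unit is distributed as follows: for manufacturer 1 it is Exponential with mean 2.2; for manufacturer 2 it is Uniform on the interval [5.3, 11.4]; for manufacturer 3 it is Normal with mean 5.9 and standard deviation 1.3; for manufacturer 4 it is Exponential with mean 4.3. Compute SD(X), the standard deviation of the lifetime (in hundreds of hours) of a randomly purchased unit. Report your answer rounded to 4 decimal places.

Per component, 1: μ=2.2, E[X²]=9.68; 2: μ=8.35, E[X²]=72.8233; 3: μ=5.9, E[X²]=36.5; 4: μ=4.3, E[X²]=36.98.
E[X] = 0.2·2.2 + 0.11·8.35 + 0.38·5.9 + 0.31·4.3 = 4.9335.
E[X²] = 0.2·9.68 + 0.11·72.8233 + 0.38·36.5 + 0.31·36.98 = 35.2804.
Var(X) = E[X²] − (E[X])² = 35.2804 − 24.3394 = 10.9409.
SD(X) = √10.9409 = 3.30771.

3.3077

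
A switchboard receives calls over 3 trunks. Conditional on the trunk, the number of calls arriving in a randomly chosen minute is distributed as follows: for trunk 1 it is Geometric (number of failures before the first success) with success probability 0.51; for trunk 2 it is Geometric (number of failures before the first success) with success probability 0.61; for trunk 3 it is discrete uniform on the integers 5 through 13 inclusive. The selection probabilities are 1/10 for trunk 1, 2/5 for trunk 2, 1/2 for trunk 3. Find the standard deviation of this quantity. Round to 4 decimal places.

Per component, 1: μ=0.960784, E[X²]=2.807; 2: μ=0.639344, E[X²]=1.45687; 3: μ=9, E[X²]=87.6667.
E[X] = 0.1·0.960784 + 0.4·0.639344 + 0.5·9 = 4.85182.
E[X²] = 0.1·2.807 + 0.4·1.45687 + 0.5·87.6667 = 44.6968.
Var(X) = E[X²] − (E[X])² = 44.6968 − 23.5401 = 21.1567.
SD(X) = √21.1567 = 4.59964.

4.5996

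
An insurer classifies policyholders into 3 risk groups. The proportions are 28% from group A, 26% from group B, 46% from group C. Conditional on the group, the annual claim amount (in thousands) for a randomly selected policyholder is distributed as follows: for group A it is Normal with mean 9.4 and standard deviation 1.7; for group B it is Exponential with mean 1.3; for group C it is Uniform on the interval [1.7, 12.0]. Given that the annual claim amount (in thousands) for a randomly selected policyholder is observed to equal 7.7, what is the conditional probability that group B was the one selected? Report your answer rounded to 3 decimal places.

0.006

Likelihoods f(7.7 | ·): A: 0.142336; B: 0.00205919; C: 0.0970874.
Posterior ∝ prior × likelihood. Numerator for B: 0.26·0.00205919 = 0.00053539.
Normalizing constant: 0.28·0.142336 + 0.26·0.00205919 + 0.46·0.0970874 = 0.0850496.
P(B | observation) = 0.00053539 / 0.0850496 = 0.00629504.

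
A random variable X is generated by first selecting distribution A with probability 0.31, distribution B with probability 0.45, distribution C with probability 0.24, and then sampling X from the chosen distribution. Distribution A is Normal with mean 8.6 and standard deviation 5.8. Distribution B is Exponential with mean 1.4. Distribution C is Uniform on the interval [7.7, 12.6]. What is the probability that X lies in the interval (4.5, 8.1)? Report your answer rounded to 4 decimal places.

0.1063

Conditional on each component, P(4.5 < X < 8.1): A: 0.225836; B: 0.0371129; C: 0.0816327.
By total probability, P(4.5 < X < 8.1) = 0.31·0.225836 + 0.45·0.0371129 + 0.24·0.0816327 = 0.106302.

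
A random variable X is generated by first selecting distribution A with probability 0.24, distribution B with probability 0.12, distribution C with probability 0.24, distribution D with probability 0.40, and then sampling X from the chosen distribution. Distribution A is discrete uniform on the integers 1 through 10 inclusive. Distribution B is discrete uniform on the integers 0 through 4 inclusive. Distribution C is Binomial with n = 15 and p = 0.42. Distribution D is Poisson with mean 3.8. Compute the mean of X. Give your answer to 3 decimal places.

Component means — A: 5.5; B: 2; C: 6.3; D: 3.8.
E[X] = 0.24·5.5 + 0.12·2 + 0.24·6.3 + 0.4·3.8 = 4.592.

4.592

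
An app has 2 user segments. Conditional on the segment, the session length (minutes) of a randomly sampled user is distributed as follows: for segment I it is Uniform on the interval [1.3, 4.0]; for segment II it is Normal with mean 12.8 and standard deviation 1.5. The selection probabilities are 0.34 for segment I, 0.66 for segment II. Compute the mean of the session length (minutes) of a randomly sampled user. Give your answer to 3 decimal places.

Component means — I: 2.65; II: 12.8.
E[X] = 0.34·2.65 + 0.66·12.8 = 9.349.

9.349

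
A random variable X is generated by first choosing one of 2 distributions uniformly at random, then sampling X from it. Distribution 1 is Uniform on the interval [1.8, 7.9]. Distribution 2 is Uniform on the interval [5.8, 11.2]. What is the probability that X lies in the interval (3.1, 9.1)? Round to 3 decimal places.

0.699

Conditional on each component, P(3.1 < X < 9.1): 1: 0.786885; 2: 0.611111.
By total probability, P(3.1 < X < 9.1) = 0.5·0.786885 + 0.5·0.611111 = 0.698998.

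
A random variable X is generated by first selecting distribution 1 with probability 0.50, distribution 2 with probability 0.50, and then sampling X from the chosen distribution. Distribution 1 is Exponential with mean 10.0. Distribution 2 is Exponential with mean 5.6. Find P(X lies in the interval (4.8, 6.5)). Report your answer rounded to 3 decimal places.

0.104

Conditional on each component, P(4.8 < X < 6.5): 1: 0.0967376; 2: 0.111111.
By total probability, P(4.8 < X < 6.5) = 0.5·0.0967376 + 0.5·0.111111 = 0.103924.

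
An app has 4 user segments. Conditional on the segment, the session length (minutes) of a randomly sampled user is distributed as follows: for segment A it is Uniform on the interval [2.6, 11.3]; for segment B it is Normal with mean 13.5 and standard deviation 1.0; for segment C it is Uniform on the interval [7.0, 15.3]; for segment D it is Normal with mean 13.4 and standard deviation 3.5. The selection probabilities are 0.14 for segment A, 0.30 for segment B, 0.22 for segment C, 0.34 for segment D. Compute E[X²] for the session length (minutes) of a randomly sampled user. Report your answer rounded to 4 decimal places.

For each component E[X²] = Var + (mean)², giving A: 54.61; B: 183.25; C: 130.063; D: 191.81.
Overall E[X²] = 0.14·54.61 + 0.3·183.25 + 0.22·130.063 + 0.34·191.81 = 156.45.

156.4497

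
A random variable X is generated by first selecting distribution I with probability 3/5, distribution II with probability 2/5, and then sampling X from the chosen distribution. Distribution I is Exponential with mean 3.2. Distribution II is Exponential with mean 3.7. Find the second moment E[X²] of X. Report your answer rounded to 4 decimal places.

For each component E[X²] = Var + (mean)², giving I: 20.48; II: 27.38.
Overall E[X²] = 0.6·20.48 + 0.4·27.38 = 23.24.

23.2400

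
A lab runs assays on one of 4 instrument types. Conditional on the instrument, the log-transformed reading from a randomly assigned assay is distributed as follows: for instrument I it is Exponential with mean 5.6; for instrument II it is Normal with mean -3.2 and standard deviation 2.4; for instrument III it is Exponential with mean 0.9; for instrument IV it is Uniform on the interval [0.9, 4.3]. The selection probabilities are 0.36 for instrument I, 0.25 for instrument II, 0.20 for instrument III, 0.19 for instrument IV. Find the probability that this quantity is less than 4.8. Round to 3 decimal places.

Conditional on each instrument, P(X < 4.8): I: 0.575627; II: 0.999571; III: 0.995172; IV: 1.
By total probability, P(X < 4.8) = 0.36·0.575627 + 0.25·0.999571 + 0.2·0.995172 + 0.19·1 = 0.846153.

0.846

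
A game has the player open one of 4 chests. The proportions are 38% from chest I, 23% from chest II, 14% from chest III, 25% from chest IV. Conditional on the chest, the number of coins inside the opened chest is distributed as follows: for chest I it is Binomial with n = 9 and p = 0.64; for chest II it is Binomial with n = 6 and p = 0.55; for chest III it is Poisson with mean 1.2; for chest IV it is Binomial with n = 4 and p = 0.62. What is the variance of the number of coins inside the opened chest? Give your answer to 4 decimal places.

4.4283

Per component, I: μ=5.76, E[X²]=35.2512; II: μ=3.3, E[X²]=12.375; III: μ=1.2, E[X²]=2.64; IV: μ=2.48, E[X²]=7.0928.
E[X] = 0.38·5.76 + 0.23·3.3 + 0.14·1.2 + 0.25·2.48 = 3.7358.
E[X²] = 0.38·35.2512 + 0.23·12.375 + 0.14·2.64 + 0.25·7.0928 = 18.3845.
Var(X) = E[X²] − (E[X])² = 18.3845 − 13.9562 = 4.4283.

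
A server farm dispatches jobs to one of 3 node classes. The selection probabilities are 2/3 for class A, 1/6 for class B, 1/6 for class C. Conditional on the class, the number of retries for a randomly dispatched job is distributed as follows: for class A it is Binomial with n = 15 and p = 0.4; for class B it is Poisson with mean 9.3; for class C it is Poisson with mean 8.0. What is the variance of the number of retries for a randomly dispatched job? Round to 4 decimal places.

Per component, A: μ=6, E[X²]=39.6; B: μ=9.3, E[X²]=95.79; C: μ=8, E[X²]=72.
E[X] = 0.666667·6 + 0.166667·9.3 + 0.166667·8 = 6.88333.
E[X²] = 0.666667·39.6 + 0.166667·95.79 + 0.166667·72 = 54.365.
Var(X) = E[X²] − (E[X])² = 54.365 − 47.3803 = 6.98472.

6.9847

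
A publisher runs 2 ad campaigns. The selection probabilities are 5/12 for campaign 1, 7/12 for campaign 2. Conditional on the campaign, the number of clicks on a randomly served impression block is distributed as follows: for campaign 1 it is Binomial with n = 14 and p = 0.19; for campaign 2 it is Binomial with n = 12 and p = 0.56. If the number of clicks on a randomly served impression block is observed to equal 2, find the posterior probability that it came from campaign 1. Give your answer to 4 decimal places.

0.9708

Likelihoods P(X=2 | ·): 1: 0.262041; 2: 0.0056292.
Posterior ∝ prior × likelihood. Numerator for 1: 0.416667·0.262041 = 0.109184.
Normalizing constant: 0.416667·0.262041 + 0.583333·0.0056292 = 0.112467.
P(1 | observation) = 0.109184 / 0.112467 = 0.970803.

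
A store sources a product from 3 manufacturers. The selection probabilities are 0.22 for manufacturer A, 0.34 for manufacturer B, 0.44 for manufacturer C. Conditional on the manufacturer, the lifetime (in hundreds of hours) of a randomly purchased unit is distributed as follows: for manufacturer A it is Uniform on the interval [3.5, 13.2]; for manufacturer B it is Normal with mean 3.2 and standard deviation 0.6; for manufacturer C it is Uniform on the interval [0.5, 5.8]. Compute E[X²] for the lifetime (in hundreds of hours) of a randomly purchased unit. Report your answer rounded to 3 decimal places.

For each component E[X²] = Var + (mean)², giving A: 77.5633; B: 10.6; C: 12.2633.
Overall E[X²] = 0.22·77.5633 + 0.34·10.6 + 0.44·12.2633 = 26.0638.

26.064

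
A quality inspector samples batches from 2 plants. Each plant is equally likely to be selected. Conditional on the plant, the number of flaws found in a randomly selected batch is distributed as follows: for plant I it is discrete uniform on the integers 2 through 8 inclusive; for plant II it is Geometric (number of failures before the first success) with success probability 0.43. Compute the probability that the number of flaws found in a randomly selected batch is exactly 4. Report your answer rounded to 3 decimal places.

Conditional on each plant, P(X = 4): I: 0.142857; II: 0.0453908.
By total probability, P(X = 4) = 0.5·0.142857 + 0.5·0.0453908 = 0.094124.

0.094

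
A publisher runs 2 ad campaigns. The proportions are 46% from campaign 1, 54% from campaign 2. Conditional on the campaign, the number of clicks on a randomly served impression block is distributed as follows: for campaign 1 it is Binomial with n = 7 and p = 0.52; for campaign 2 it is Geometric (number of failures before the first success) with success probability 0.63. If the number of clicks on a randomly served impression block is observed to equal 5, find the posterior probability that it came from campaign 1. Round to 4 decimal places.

0.9729

Likelihoods P(X=5 | ·): 1: 0.183958; 2: 0.00436867.
Posterior ∝ prior × likelihood. Numerator for 1: 0.46·0.183958 = 0.0846206.
Normalizing constant: 0.46·0.183958 + 0.54·0.00436867 = 0.0869797.
P(1 | observation) = 0.0846206 / 0.0869797 = 0.972878.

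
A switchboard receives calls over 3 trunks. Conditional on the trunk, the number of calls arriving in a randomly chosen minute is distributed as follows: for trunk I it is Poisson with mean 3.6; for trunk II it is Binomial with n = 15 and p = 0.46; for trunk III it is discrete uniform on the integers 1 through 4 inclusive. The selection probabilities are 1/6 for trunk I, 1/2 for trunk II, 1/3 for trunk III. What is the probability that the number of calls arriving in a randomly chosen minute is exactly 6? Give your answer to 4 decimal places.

0.1063

Conditional on each trunk, P(X = 6): I: 0.0826081; II: 0.185138; III: 0.
By total probability, P(X = 6) = 0.166667·0.0826081 + 0.5·0.185138 + 0.333333·0 = 0.106337.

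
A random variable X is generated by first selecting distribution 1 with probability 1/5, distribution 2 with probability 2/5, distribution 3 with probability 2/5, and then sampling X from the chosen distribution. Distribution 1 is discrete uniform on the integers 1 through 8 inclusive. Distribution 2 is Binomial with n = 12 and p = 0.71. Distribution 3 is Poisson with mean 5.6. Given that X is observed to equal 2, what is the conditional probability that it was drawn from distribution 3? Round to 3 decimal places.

Likelihoods P(X=2 | ·): 1: 0.125; 2: 0.000139972; 3: 0.0579825.
Posterior ∝ prior × likelihood. Numerator for 3: 0.4·0.0579825 = 0.023193.
Normalizing constant: 0.2·0.125 + 0.4·0.000139972 + 0.4·0.0579825 = 0.048249.
P(3 | observation) = 0.023193 / 0.048249 = 0.480694.

0.481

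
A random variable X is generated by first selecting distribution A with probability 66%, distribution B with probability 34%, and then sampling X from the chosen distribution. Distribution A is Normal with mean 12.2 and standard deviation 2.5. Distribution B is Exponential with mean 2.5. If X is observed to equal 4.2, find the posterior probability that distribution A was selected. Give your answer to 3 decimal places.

0.024

Likelihoods f(4.2 | ·): A: 0.000953635; B: 0.0745496.
Posterior ∝ prior × likelihood. Numerator for A: 0.66·0.000953635 = 0.000629399.
Normalizing constant: 0.66·0.000953635 + 0.34·0.0745496 = 0.0259763.
P(A | observation) = 0.000629399 / 0.0259763 = 0.0242298.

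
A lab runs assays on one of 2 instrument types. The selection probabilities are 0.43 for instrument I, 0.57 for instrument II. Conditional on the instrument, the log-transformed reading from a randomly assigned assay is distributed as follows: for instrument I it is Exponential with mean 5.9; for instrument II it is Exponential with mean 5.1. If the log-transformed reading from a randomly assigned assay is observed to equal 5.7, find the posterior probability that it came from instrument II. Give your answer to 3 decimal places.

Likelihoods f(5.7 | ·): I: 0.0645023; II: 0.0641271.
Posterior ∝ prior × likelihood. Numerator for II: 0.57·0.0641271 = 0.0365525.
Normalizing constant: 0.43·0.0645023 + 0.57·0.0641271 = 0.0642885.
P(II | observation) = 0.0365525 / 0.0642885 = 0.56857.

0.569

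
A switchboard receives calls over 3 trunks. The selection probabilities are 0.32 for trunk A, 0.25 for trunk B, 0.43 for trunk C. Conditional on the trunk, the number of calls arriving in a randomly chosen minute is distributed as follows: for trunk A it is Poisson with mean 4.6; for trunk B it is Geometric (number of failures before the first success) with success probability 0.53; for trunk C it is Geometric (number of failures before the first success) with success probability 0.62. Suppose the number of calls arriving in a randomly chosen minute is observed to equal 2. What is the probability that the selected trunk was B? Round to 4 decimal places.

0.2875

Likelihoods P(X=2 | ·): A: 0.106348; B: 0.117077; C: 0.089528.
Posterior ∝ prior × likelihood. Numerator for B: 0.25·0.117077 = 0.0292693.
Normalizing constant: 0.32·0.106348 + 0.25·0.117077 + 0.43·0.089528 = 0.101798.
P(B | observation) = 0.0292693 / 0.101798 = 0.287523.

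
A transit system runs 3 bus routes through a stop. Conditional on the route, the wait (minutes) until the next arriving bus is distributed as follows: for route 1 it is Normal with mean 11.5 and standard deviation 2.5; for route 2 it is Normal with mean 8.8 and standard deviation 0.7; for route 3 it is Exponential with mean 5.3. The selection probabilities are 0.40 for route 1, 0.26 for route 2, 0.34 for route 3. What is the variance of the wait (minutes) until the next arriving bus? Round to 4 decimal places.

19.2469

Per component, 1: μ=11.5, E[X²]=138.5; 2: μ=8.8, E[X²]=77.93; 3: μ=5.3, E[X²]=56.18.
E[X] = 0.4·11.5 + 0.26·8.8 + 0.34·5.3 = 8.69.
E[X²] = 0.4·138.5 + 0.26·77.93 + 0.34·56.18 = 94.763.
Var(X) = E[X²] − (E[X])² = 94.763 − 75.5161 = 19.2469.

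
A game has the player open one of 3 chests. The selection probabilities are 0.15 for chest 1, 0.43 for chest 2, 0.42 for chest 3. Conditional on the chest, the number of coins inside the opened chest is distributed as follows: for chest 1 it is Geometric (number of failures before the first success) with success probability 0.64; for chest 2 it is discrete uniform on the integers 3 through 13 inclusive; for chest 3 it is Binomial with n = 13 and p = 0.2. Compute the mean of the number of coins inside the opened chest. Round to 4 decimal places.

4.6164

Component means — 1: 0.5625; 2: 8; 3: 2.6.
E[X] = 0.15·0.5625 + 0.43·8 + 0.42·2.6 = 4.61637.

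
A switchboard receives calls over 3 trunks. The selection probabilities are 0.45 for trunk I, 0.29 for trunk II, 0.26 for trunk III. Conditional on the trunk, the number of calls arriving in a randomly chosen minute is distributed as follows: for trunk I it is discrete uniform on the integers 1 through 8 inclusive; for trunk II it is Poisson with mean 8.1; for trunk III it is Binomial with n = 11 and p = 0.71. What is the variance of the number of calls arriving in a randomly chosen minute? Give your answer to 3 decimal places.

Per component, I: μ=4.5, E[X²]=25.5; II: μ=8.1, E[X²]=73.71; III: μ=7.81, E[X²]=63.261.
E[X] = 0.45·4.5 + 0.29·8.1 + 0.26·7.81 = 6.4046.
E[X²] = 0.45·25.5 + 0.29·73.71 + 0.26·63.261 = 49.2988.
Var(X) = E[X²] − (E[X])² = 49.2988 − 41.0189 = 8.27986.

8.280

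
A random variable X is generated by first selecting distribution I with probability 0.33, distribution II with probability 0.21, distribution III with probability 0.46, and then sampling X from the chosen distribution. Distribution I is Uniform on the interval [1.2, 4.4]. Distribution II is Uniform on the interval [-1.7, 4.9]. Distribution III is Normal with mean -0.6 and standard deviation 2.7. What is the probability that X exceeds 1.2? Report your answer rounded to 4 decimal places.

0.5639

Conditional on each component, P(X > 1.2): I: 1; II: 0.560606; III: 0.252493.
By total probability, P(X > 1.2) = 0.33·1 + 0.21·0.560606 + 0.46·0.252493 = 0.563874.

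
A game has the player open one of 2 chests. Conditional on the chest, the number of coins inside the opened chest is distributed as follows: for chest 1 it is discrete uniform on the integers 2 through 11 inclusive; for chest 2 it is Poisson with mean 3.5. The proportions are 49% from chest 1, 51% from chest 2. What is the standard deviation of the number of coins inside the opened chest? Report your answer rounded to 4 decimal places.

2.8419

Per component, 1: μ=6.5, E[X²]=50.5; 2: μ=3.5, E[X²]=15.75.
E[X] = 0.49·6.5 + 0.51·3.5 = 4.97.
E[X²] = 0.49·50.5 + 0.51·15.75 = 32.7775.
Var(X) = E[X²] − (E[X])² = 32.7775 − 24.7009 = 8.0766.
SD(X) = √8.0766 = 2.84194.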